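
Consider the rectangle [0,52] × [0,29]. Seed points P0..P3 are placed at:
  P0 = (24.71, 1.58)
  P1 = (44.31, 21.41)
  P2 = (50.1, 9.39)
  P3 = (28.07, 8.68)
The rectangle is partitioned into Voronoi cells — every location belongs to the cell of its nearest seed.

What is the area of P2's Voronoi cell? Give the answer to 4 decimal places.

1. box [0,52]×[0,29]: [(0, 0) (52, 0) (52, 29) (0, 29)]
2. ⊥bis P2·P0 via (37.405,5.485): [(39.0922, 0) (52, 0) (52, 29) (30.1718, 29)]  |A|=503.6728
3. ⊥bis P2·P1 via (47.205,15.4): [(36.0134, 10.009) (39.0922, 0) (52, 0) (52, 17.7097)]  |A|=206.1566
4. ⊥bis P2·P3 via (39.085,9.035): [(39.0071, 11.4511) (39.3762, 0) (52, 0) (52, 17.7097)]  |A|=187.3285
5. canonical 4-gon: [(39.0071, 11.4511) (39.3762, 0) (52, 0) (52, 17.7097)]
6. shoelace: 187.3285

Area of P2's cell: 187.3285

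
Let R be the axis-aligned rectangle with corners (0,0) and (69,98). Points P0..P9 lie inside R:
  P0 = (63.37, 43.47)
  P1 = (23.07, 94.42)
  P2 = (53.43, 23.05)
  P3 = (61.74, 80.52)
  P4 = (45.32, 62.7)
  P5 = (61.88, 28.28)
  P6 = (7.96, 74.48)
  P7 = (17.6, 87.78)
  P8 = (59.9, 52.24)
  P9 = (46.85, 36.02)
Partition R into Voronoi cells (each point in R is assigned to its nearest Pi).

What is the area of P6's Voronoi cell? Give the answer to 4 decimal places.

Area of P6's cell: 1013.1312

1. box [0,69]×[0,98]: [(0, 0) (69, 0) (69, 98) (0, 98)]
2. ⊥bis P6·P0 via (35.665,58.975): [(0, 0) (2.6599, 0) (57.5052, 98) (0, 98)]  |A|=2948.0878
3. ⊥bis P6·P1 via (15.515,84.45): [(0, 96.2069) (0, 0) (2.6599, 0) (39.6758, 66.1416)]  |A|=1996.5042
4. ⊥bis P6·P2 via (30.695,48.765): [(0, 96.2069) (0, 21.6271) (29.2224, 47.463) (39.6758, 66.1416)]  |A|=1617.384
5. ⊥bis P6·P3 via (34.85,77.5): [(35.7954, 69.082) (0, 96.2069) (0, 21.6271) (29.2224, 47.463) (36.719, 60.8584)]  |A|=1602.7865
6. ⊥bis P6·P4 via (26.64,68.59): [(28.5309, 74.5869) (0, 96.2069) (0, 21.6271) (16.4055, 36.1314)]  |A|=1291.4179
7. ⊥bis P6·P5 via (34.92,51.38): [(28.5309, 74.5869) (0, 96.2069) (0, 21.6271) (16.4055, 36.1314)]  |A|=1291.4179
8. ⊥bis P6·P7 via (12.78,81.13): [(27.2801, 70.6201) (0, 90.3931) (0, 21.6271) (16.4055, 36.1314)]  |A|=1142.0094
9. ⊥bis P6·P8 via (33.93,63.36): [(27.2801, 70.6201) (0, 90.3931) (0, 21.6271) (16.4055, 36.1314)]  |A|=1142.0094
10. ⊥bis P6·P9 via (27.405,55.25): [(20.1068, 47.8702) (27.2801, 70.6201) (0, 90.3931) (0, 27.5386)]  |A|=1013.1312
11. canonical 4-gon: [(20.1068, 47.8702) (27.2801, 70.6201) (0, 90.3931) (0, 27.5386)]
12. shoelace: 1013.1312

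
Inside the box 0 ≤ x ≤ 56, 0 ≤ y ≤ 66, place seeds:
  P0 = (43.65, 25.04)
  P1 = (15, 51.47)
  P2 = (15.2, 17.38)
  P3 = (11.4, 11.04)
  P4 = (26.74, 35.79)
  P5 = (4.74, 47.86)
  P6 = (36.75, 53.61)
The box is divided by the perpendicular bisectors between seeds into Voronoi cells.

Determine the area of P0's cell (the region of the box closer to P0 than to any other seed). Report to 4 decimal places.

1. box [0,56]×[0,66]: [(0, 0) (56, 0) (56, 66) (0, 66)]
2. ⊥bis P0·P1 via (29.325,38.255): [(0, 6.4668) (0, 0) (56, 0) (56, 66) (54.9201, 66)]  |A|=2061.2155
3. ⊥bis P0·P2 via (29.425,21.21): [(25.85, 34.4881) (35.1357, 0) (56, 0) (56, 66) (54.9201, 66)]  |A|=1371.7511
4. ⊥bis P0·P3 via (27.525,18.04): [(25.85, 34.4881) (34.7753, 1.3384) (35.3563, 0) (56, 0) (56, 66) (54.9201, 66)]  |A|=1371.6035
5. ⊥bis P0·P4 via (35.195,30.415): [(29.4007, 21.3004) (34.7753, 1.3384) (35.3563, 0) (56, 0) (56, 63.1417)]  |A|=1061.8256
6. ⊥bis P0·P5 via (24.195,36.45): [(29.4007, 21.3004) (34.7753, 1.3384) (35.3563, 0) (56, 0) (56, 63.1417)]  |A|=1061.8256
7. ⊥bis P0·P6 via (40.2,39.325): [(40.9788, 39.5131) (29.4007, 21.3004) (34.7753, 1.3384) (35.3563, 0) (56, 0) (56, 43.1409)]  |A|=911.6075
8. canonical 6-gon: [(40.9788, 39.5131) (29.4007, 21.3004) (34.7753, 1.3384) (35.3563, 0) (56, 0) (56, 43.1409)]
9. shoelace: 911.6075

Area of P0's cell: 911.6075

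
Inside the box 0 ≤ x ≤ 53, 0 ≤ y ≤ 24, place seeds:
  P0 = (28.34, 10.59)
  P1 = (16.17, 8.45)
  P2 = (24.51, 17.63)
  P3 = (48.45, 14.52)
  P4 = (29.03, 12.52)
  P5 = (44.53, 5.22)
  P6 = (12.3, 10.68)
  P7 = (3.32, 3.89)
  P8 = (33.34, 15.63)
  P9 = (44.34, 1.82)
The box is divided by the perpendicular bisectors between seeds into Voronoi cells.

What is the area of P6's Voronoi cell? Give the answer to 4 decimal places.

Area of P6's cell: 224.4330

1. box [0,53]×[0,24]: [(0, 0) (53, 0) (53, 24) (0, 24)]
2. ⊥bis P6·P0 via (20.32,10.635): [(0, 0) (20.2603, 0) (20.395, 24) (0, 24)]  |A|=487.8638
3. ⊥bis P6·P1 via (14.235,9.565): [(0, 0) (8.7234, 0) (20.3738, 20.2184) (20.395, 24) (0, 24)]  |A|=371.2346
4. ⊥bis P6·P2 via (18.405,14.155): [(0, 0) (8.7234, 0) (17.6471, 15.4865) (12.8012, 24) (0, 24)]  |A|=333.8042
5. ⊥bis P6·P3 via (30.375,12.6): [(0, 0) (8.7234, 0) (17.6471, 15.4865) (12.8012, 24) (0, 24)]  |A|=333.8042
6. ⊥bis P6·P4 via (20.665,11.6): [(0, 0) (8.7234, 0) (17.6471, 15.4865) (12.8012, 24) (0, 24)]  |A|=333.8042
7. ⊥bis P6·P5 via (28.415,7.95): [(0, 0) (8.7234, 0) (17.6471, 15.4865) (12.8012, 24) (0, 24)]  |A|=333.8042
8. ⊥bis P6·P7 via (7.81,7.285): [(0, 17.614) (10.7107, 3.4488) (17.6471, 15.4865) (12.8012, 24) (0, 24)]  |A|=224.433
9. ⊥bis P6·P8 via (22.82,13.155): [(0, 17.614) (10.7107, 3.4488) (17.6471, 15.4865) (12.8012, 24) (0, 24)]  |A|=224.433
10. ⊥bis P6·P9 via (28.32,6.25): [(0, 17.614) (10.7107, 3.4488) (17.6471, 15.4865) (12.8012, 24) (0, 24)]  |A|=224.433
11. canonical 5-gon: [(0, 17.614) (10.7107, 3.4488) (17.6471, 15.4865) (12.8012, 24) (0, 24)]
12. shoelace: 224.433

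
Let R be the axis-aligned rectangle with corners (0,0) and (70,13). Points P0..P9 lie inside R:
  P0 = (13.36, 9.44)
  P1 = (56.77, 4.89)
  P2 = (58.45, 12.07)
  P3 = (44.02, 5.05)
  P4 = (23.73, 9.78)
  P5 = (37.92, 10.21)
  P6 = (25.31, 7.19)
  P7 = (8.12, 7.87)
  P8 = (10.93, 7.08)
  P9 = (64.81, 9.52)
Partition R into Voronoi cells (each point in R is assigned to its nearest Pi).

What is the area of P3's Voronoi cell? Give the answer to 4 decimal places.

Area of P3's cell: 133.1784

1. box [0,70]×[0,13]: [(0, 0) (70, 0) (70, 13) (0, 13)]
2. ⊥bis P3·P0 via (28.69,7.245): [(27.6526, 0) (70, 0) (70, 13) (29.514, 13)]  |A|=538.4167
3. ⊥bis P3·P1 via (50.395,4.97): [(27.6526, 0) (50.3326, 0) (50.4958, 13) (29.514, 13)]  |A|=283.8013
4. ⊥bis P3·P2 via (51.235,8.56): [(27.6526, 0) (50.3326, 0) (50.46, 10.153) (49.075, 13) (29.514, 13)]  |A|=281.7788
5. ⊥bis P3·P4 via (33.875,7.415): [(32.1464, 0) (50.3326, 0) (50.46, 10.153) (49.075, 13) (35.177, 13)]  |A|=215.7601
6. ⊥bis P3·P5 via (40.97,7.63): [(34.5158, 0) (50.3326, 0) (50.46, 10.153) (49.075, 13) (45.5125, 13)]  |A|=133.1784
7. ⊥bis P3·P6 via (34.665,6.12): [(34.5158, 0) (50.3326, 0) (50.46, 10.153) (49.075, 13) (45.5125, 13)]  |A|=133.1784
8. ⊥bis P3·P7 via (26.07,6.46): [(34.5158, 0) (50.3326, 0) (50.46, 10.153) (49.075, 13) (45.5125, 13)]  |A|=133.1784
9. ⊥bis P3·P8 via (27.475,6.065): [(34.5158, 0) (50.3326, 0) (50.46, 10.153) (49.075, 13) (45.5125, 13)]  |A|=133.1784
10. ⊥bis P3·P9 via (54.415,7.285): [(34.5158, 0) (50.3326, 0) (50.46, 10.153) (49.075, 13) (45.5125, 13)]  |A|=133.1784
11. canonical 5-gon: [(34.5158, 0) (50.3326, 0) (50.46, 10.153) (49.075, 13) (45.5125, 13)]
12. shoelace: 133.1784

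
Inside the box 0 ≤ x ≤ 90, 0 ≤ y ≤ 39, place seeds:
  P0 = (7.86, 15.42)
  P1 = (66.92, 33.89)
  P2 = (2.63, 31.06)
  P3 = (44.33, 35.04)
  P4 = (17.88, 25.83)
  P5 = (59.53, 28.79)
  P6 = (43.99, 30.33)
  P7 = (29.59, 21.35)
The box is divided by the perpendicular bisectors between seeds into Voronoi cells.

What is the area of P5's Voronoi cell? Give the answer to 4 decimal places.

1. box [0,90]×[0,39]: [(0, 0) (90, 0) (90, 39) (0, 39)]
2. ⊥bis P5·P0 via (33.695,22.105): [(39.4148, 0) (90, 0) (90, 39) (29.3233, 39)]  |A|=2169.6065
3. ⊥bis P5·P1 via (63.225,31.34): [(39.4148, 0) (84.8534, 0) (57.9387, 39) (29.3233, 39)]  |A|=1444.0522
4. ⊥bis P5·P2 via (31.08,29.925): [(31.159, 31.9056) (39.4148, 0) (84.8534, 0) (57.9387, 39) (31.442, 39)]  |A|=1436.5366
5. ⊥bis P5·P3 via (51.93,31.915): [(39.1801, 0.9072) (39.4148, 0) (84.8534, 0) (57.9387, 39) (54.8432, 39)]  |A|=957.9892
6. ⊥bis P5·P4 via (38.705,27.31): [(40.3749, 3.813) (40.6459, 0) (84.8534, 0) (57.9387, 39) (54.8432, 39)]  |A|=954.7592
7. ⊥bis P5·P6 via (51.76,29.56): [(52.0135, 32.1181) (48.8306, 0) (84.8534, 0) (57.9387, 39) (54.8432, 39)]  |A|=797.2959
8. ⊥bis P5·P7 via (44.56,25.07): [(52.0135, 32.1181) (49.3892, 5.6364) (50.7898, 0) (84.8534, 0) (57.9387, 39) (54.8432, 39)]  |A|=791.7745
9. canonical 6-gon: [(52.0135, 32.1181) (49.3892, 5.6364) (50.7898, 0) (84.8534, 0) (57.9387, 39) (54.8432, 39)]
10. shoelace: 791.7745

Area of P5's cell: 791.7745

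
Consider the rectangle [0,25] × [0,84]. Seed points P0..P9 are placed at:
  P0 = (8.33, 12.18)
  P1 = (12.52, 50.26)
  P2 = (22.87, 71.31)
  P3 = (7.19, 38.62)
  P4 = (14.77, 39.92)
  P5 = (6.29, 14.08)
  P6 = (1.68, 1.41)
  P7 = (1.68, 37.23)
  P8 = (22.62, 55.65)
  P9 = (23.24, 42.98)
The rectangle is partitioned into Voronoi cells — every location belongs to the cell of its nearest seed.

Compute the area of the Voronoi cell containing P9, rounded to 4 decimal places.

Area of P9's cell: 101.8624

1. box [0,25]×[0,84]: [(0, 0) (25, 0) (25, 84) (0, 84)]
2. ⊥bis P9·P0 via (15.785,27.58): [(0, 35.2214) (25, 23.1191) (25, 84) (0, 84)]  |A|=1370.744
3. ⊥bis P9·P1 via (17.88,46.62): [(7.6306, 31.5275) (25, 23.1191) (25, 57.1044)]  |A|=295.1521
4. ⊥bis P9·P2 via (23.055,57.145): [(7.6306, 31.5275) (25, 23.1191) (25, 57.1044)]  |A|=295.1521
5. ⊥bis P9·P3 via (15.215,40.8): [(14.8472, 42.1541) (19.2637, 25.896) (25, 23.1191) (25, 57.1044)]  |A|=213.0221
6. ⊥bis P9·P4 via (19.005,41.45): [(17.3951, 45.906) (25, 24.856) (25, 57.1044)]  |A|=122.6222
7. ⊥bis P9·P5 via (14.765,28.53): [(17.3951, 45.906) (25, 24.856) (25, 57.1044)]  |A|=122.6222
8. ⊥bis P9·P6 via (12.46,22.195): [(17.3951, 45.906) (25, 24.856) (25, 57.1044)]  |A|=122.6222
9. ⊥bis P9·P7 via (12.46,40.105): [(17.3951, 45.906) (25, 24.856) (25, 57.1044)]  |A|=122.6222
10. ⊥bis P9·P8 via (22.93,49.315): [(19.5995, 49.152) (17.3951, 45.906) (25, 24.856) (25, 49.4163)]  |A|=101.8624
11. canonical 4-gon: [(19.5995, 49.152) (17.3951, 45.906) (25, 24.856) (25, 49.4163)]
12. shoelace: 101.8624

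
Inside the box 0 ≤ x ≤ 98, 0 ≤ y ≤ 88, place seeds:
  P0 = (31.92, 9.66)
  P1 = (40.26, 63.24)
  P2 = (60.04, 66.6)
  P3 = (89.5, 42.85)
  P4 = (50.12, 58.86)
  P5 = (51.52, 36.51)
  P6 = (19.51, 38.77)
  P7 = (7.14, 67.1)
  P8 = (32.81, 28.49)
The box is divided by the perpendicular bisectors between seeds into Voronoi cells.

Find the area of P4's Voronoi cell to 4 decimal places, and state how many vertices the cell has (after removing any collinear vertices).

Area of P4's cell: 306.9546 (3 vertices)

1. box [0,98]×[0,88]: [(0, 0) (98, 0) (98, 88) (0, 88)]
2. ⊥bis P4·P0 via (41.02,34.26): [(0, 49.4341) (98, 13.182) (98, 88) (0, 88)]  |A|=5555.8112
3. ⊥bis P4·P1 via (45.19,61.05): [(34.3804, 36.7161) (98, 13.182) (98, 88) (57.1617, 88)]  |A|=3427.1173
4. ⊥bis P4·P2 via (55.08,62.73): [(49.2535, 70.1975) (34.3804, 36.7161) (92.0107, 15.3976)]  |A|=1123.3093
5. ⊥bis P4·P3 via (69.81,50.855): [(67.938, 46.2505) (49.2535, 70.1975) (34.3804, 36.7161) (60.1816, 27.1718)]  |A|=774.0165
6. ⊥bis P4·P5 via (50.82,47.685): [(66.0732, 48.6405) (49.2535, 70.1975) (38.9219, 46.9397)]  |A|=306.9546
7. ⊥bis P4·P6 via (34.815,48.815): [(66.0732, 48.6405) (49.2535, 70.1975) (38.9219, 46.9397)]  |A|=306.9546
8. ⊥bis P4·P7 via (28.63,62.98): [(66.0732, 48.6405) (49.2535, 70.1975) (38.9219, 46.9397)]  |A|=306.9546
9. ⊥bis P4·P8 via (41.465,43.675): [(66.0732, 48.6405) (49.2535, 70.1975) (38.9219, 46.9397)]  |A|=306.9546
10. canonical 3-gon: [(66.0732, 48.6405) (49.2535, 70.1975) (38.9219, 46.9397)]
11. shoelace: 306.9546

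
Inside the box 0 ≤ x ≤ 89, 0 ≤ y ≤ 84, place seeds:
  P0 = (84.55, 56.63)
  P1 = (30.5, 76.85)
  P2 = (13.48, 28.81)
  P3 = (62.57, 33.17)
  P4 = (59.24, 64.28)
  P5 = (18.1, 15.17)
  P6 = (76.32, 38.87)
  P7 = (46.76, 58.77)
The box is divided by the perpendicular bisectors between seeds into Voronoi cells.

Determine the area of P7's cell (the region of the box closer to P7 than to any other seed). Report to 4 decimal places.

1. box [0,89]×[0,84]: [(0, 0) (89, 0) (89, 84) (0, 84)]
2. ⊥bis P7·P0 via (65.655,57.7): [(0, 0) (62.3875, 0) (67.1443, 84) (0, 84)]  |A|=5440.338
3. ⊥bis P7·P1 via (38.63,67.81): [(0, 33.0686) (0, 0) (62.3875, 0) (67.1443, 84) (56.6322, 84)]  |A|=3998.1614
4. ⊥bis P7·P2 via (30.12,43.79): [(21.978, 52.8343) (62.8109, 7.4765) (67.1443, 84) (56.6322, 84)]  |A|=1824.4262
5. ⊥bis P7·P3 via (54.665,45.97): [(21.978, 52.8343) (37.629, 35.4489) (65.365, 52.5781) (67.1443, 84) (56.6322, 84)]  |A|=1220.8323
6. ⊥bis P7·P4 via (53,61.525): [(46.9297, 75.2742) (21.978, 52.8343) (37.629, 35.4489) (58.753, 48.4946)]  |A|=752.4672
7. ⊥bis P7·P5 via (32.43,36.97): [(46.9297, 75.2742) (21.978, 52.8343) (37.629, 35.4489) (58.753, 48.4946)]  |A|=752.4672
8. ⊥bis P7·P6 via (61.54,48.82): [(46.9297, 75.2742) (21.978, 52.8343) (37.629, 35.4489) (58.753, 48.4946)]  |A|=752.4672
9. canonical 4-gon: [(46.9297, 75.2742) (21.978, 52.8343) (37.629, 35.4489) (58.753, 48.4946)]
10. shoelace: 752.4672

Area of P7's cell: 752.4672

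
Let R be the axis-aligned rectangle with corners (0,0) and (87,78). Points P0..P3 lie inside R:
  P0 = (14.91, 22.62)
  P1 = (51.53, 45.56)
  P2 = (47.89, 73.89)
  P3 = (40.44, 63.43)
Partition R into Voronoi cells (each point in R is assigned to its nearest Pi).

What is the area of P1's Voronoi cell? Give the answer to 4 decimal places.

1. box [0,87]×[0,78]: [(0, 0) (87, 0) (87, 78) (0, 78)]
2. ⊥bis P1·P0 via (33.22,34.09): [(54.5751, 0) (87, 0) (87, 78) (5.7133, 78)]  |A|=4434.7516
3. ⊥bis P1·P2 via (49.71,59.725): [(19.586, 55.8545) (54.5751, 0) (87, 0) (87, 64.5162)]  |A|=3080.1866
4. ⊥bis P1·P3 via (45.985,54.495): [(55.6402, 60.4869) (27.5892, 43.0787) (54.5751, 0) (87, 0) (87, 64.5162)]  |A|=2831.3385
5. canonical 5-gon: [(55.6402, 60.4869) (27.5892, 43.0787) (54.5751, 0) (87, 0) (87, 64.5162)]
6. shoelace: 2831.3385

Area of P1's cell: 2831.3385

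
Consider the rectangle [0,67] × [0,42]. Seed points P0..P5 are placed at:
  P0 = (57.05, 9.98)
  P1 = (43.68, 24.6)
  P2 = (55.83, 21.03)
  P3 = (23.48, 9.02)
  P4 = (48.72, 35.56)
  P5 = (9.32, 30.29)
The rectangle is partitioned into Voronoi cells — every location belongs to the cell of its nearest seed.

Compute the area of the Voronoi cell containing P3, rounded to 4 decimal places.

Area of P3's cell: 701.4248

1. box [0,67]×[0,42]: [(0, 0) (67, 0) (67, 42) (0, 42)]
2. ⊥bis P3·P0 via (40.265,9.5): [(0, 0) (40.5367, 0) (39.3356, 42) (0, 42)]  |A|=1677.3177
3. ⊥bis P3·P1 via (33.58,16.81): [(0, 0) (40.5367, 0) (40.3053, 8.0904) (14.1513, 42) (0, 42)]  |A|=1250.3226
4. ⊥bis P3·P2 via (39.655,15.025): [(0, 0) (40.5367, 0) (40.3053, 8.0904) (14.1513, 42) (0, 42)]  |A|=1250.3226
5. ⊥bis P3·P4 via (36.1,22.29): [(0, 0) (40.5367, 0) (40.3053, 8.0904) (14.1513, 42) (0, 42)]  |A|=1250.3226
6. ⊥bis P3·P5 via (16.4,19.655): [(0, 8.7371) (0, 0) (40.5367, 0) (40.3053, 8.0904) (26.3016, 26.2467)]  |A|=701.4248
7. canonical 5-gon: [(0, 8.7371) (0, 0) (40.5367, 0) (40.3053, 8.0904) (26.3016, 26.2467)]
8. shoelace: 701.4248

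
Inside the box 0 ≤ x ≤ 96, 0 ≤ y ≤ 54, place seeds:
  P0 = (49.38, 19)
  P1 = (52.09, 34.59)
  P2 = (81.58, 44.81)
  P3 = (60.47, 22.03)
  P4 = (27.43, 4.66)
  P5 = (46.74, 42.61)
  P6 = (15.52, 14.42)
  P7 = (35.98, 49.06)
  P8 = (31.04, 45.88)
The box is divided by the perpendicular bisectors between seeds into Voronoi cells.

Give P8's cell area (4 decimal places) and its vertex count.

Area of P8's cell: 729.9429 (7 vertices)

1. box [0,96]×[0,54]: [(0, 0) (96, 0) (96, 54) (0, 54)]
2. ⊥bis P8·P0 via (40.21,32.44): [(0, 5.0051) (71.8094, 54) (0, 54)]  |A|=1759.1486
3. ⊥bis P8·P1 via (41.565,40.235): [(0, 5.0051) (35.7533, 29.3993) (48.9477, 54) (0, 54)]  |A|=1477.9419
4. ⊥bis P8·P2 via (56.31,45.345): [(0, 5.0051) (35.7533, 29.3993) (48.9477, 54) (0, 54)]  |A|=1477.9419
5. ⊥bis P8·P3 via (45.755,33.955): [(0, 5.0051) (35.7533, 29.3993) (48.9477, 54) (0, 54)]  |A|=1477.9419
6. ⊥bis P8·P4 via (29.235,25.27): [(0, 27.8304) (29.6483, 25.2338) (35.7533, 29.3993) (48.9477, 54) (0, 54)]  |A|=1139.5766
7. ⊥bis P8·P5 via (38.89,44.245): [(0, 27.8304) (29.6483, 25.2338) (35.7533, 29.3993) (35.8262, 29.5352) (40.9218, 54) (0, 54)]  |A|=1041.3995
8. ⊥bis P8·P6 via (23.28,30.15): [(0, 41.6346) (31.1577, 26.2637) (35.7533, 29.3993) (35.8262, 29.5352) (40.9218, 54) (0, 54)]  |A|=809.1179
9. ⊥bis P8·P7 via (33.51,47.47): [(0, 41.6346) (31.1577, 26.2637) (35.7533, 29.3993) (35.8262, 29.5352) (38.0823, 40.3671) (29.3065, 54) (0, 54)]  |A|=729.9429
10. canonical 7-gon: [(0, 41.6346) (31.1577, 26.2637) (35.7533, 29.3993) (35.8262, 29.5352) (38.0823, 40.3671) (29.3065, 54) (0, 54)]
11. shoelace: 729.9429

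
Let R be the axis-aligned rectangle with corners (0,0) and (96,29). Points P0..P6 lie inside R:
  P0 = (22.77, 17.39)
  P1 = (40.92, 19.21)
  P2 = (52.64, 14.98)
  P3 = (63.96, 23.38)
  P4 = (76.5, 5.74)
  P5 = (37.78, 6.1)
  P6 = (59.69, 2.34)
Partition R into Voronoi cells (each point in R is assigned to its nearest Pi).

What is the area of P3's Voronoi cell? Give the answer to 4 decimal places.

Area of P3's cell: 360.8263

1. box [0,96]×[0,29]: [(0, 0) (96, 0) (96, 29) (0, 29)]
2. ⊥bis P3·P0 via (43.365,20.385): [(46.3295, 0) (96, 0) (96, 29) (42.1122, 29)]  |A|=1501.5963
3. ⊥bis P3·P1 via (52.44,21.295): [(56.2942, 0) (96, 0) (96, 29) (51.0455, 29)]  |A|=1227.5751
4. ⊥bis P3·P2 via (58.3,19.18): [(51.0559, 28.9423) (72.5325, 0) (96, 0) (96, 29) (51.0455, 29)]  |A|=992.5881
5. ⊥bis P3·P4 via (70.23,14.56): [(51.0559, 28.9423) (64.6643, 10.6034) (90.5427, 29) (51.0455, 29)]  |A|=363.6046
6. ⊥bis P3·P5 via (50.87,14.74): [(51.0559, 28.9423) (64.6643, 10.6034) (90.5427, 29) (51.0455, 29)]  |A|=363.6046
7. ⊥bis P3·P6 via (61.825,12.86): [(51.0559, 28.9423) (63.1963, 12.5817) (66.5031, 11.9106) (90.5427, 29) (51.0455, 29)]  |A|=360.8263
8. canonical 5-gon: [(51.0559, 28.9423) (63.1963, 12.5817) (66.5031, 11.9106) (90.5427, 29) (51.0455, 29)]
9. shoelace: 360.8263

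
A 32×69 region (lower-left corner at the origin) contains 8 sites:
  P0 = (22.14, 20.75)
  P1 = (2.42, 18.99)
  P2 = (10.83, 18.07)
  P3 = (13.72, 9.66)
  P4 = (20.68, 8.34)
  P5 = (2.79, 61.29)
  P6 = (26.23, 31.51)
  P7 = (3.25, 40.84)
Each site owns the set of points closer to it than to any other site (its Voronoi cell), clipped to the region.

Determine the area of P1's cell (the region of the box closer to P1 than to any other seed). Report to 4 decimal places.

Area of P1's cell: 145.9840

1. box [0,32]×[0,69]: [(0, 0) (32, 0) (32, 69) (0, 69)]
2. ⊥bis P1·P0 via (12.28,19.87): [(0, 0) (14.0534, 0) (7.8952, 69) (0, 69)]  |A|=757.2253
3. ⊥bis P1·P2 via (6.625,18.53): [(0, 0) (4.5979, 0) (9.8051, 47.6002) (7.8952, 69) (0, 69)]  |A|=532.1846
4. ⊥bis P1·P3 via (8.07,14.325): [(0, 4.551) (5.8741, 11.6654) (9.8051, 47.6002) (7.8952, 69) (0, 69)]  |A|=491.9997
5. ⊥bis P1·P4 via (11.55,13.665): [(0, 4.551) (5.8741, 11.6654) (9.8051, 47.6002) (7.8952, 69) (0, 69)]  |A|=491.9997
6. ⊥bis P1·P5 via (2.605,40.14): [(0, 40.1628) (0, 4.551) (5.8741, 11.6654) (8.9829, 40.0842)]  |A|=232.3564
7. ⊥bis P1·P6 via (14.325,25.25): [(6.5134, 40.1058) (0, 40.1628) (0, 4.551) (5.8741, 11.6654) (8.5596, 36.2145)]  |A|=227.5736
8. ⊥bis P1·P7 via (2.835,29.915): [(0, 30.0227) (0, 4.551) (5.8741, 11.6654) (7.8496, 29.7245)]  |A|=145.984
9. canonical 4-gon: [(0, 30.0227) (0, 4.551) (5.8741, 11.6654) (7.8496, 29.7245)]
10. shoelace: 145.984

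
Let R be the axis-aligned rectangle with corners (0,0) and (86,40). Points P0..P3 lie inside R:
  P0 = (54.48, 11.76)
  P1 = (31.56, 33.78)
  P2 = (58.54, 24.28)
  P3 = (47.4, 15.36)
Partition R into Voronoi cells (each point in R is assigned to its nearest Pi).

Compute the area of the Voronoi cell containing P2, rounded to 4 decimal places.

Area of P2's cell: 964.2715

1. box [0,86]×[0,40]: [(0, 0) (86, 0) (86, 40) (0, 40)]
2. ⊥bis P2·P0 via (56.51,18.02): [(0, 36.3451) (86, 8.4569) (86, 40) (0, 40)]  |A|=1513.5107
3. ⊥bis P2·P1 via (45.05,29.03): [(42.745, 22.4837) (86, 8.4569) (86, 40) (48.9127, 40)]  |A|=1007.0133
4. ⊥bis P2·P3 via (52.97,19.82): [(45.2166, 29.5031) (53.6752, 18.9393) (86, 8.4569) (86, 40) (48.9127, 40)]  |A|=964.2715
5. canonical 5-gon: [(45.2166, 29.5031) (53.6752, 18.9393) (86, 8.4569) (86, 40) (48.9127, 40)]
6. shoelace: 964.2715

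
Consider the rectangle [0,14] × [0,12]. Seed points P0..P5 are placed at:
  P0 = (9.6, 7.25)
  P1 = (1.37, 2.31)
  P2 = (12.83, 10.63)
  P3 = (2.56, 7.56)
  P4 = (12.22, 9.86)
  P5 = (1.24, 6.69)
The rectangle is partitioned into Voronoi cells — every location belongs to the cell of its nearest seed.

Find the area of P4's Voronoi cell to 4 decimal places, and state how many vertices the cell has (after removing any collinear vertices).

1. box [0,14]×[0,12]: [(0, 0) (14, 0) (14, 12) (0, 12)]
2. ⊥bis P4·P0 via (10.91,8.555): [(14, 5.4532) (14, 12) (7.4781, 12)]  |A|=21.3488
3. ⊥bis P4·P1 via (6.795,6.085): [(14, 5.4532) (14, 12) (7.4781, 12)]  |A|=21.3488
4. ⊥bis P4·P2 via (12.525,10.245): [(14, 5.4532) (14, 9.0765) (10.3097, 12) (7.4781, 12)]  |A|=15.9544
5. ⊥bis P4·P3 via (7.39,8.71): [(14, 5.4532) (14, 9.0765) (10.3097, 12) (7.4781, 12)]  |A|=15.9544
6. ⊥bis P4·P5 via (6.73,8.275): [(14, 5.4532) (14, 9.0765) (10.3097, 12) (7.4781, 12)]  |A|=15.9544
7. canonical 4-gon: [(14, 5.4532) (14, 9.0765) (10.3097, 12) (7.4781, 12)]
8. shoelace: 15.9544

Area of P4's cell: 15.9544 (4 vertices)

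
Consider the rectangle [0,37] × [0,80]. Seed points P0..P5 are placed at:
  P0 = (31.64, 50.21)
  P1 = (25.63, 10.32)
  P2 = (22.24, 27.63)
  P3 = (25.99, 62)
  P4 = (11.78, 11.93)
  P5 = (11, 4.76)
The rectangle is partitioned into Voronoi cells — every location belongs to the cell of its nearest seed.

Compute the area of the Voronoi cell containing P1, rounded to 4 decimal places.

1. box [0,37]×[0,80]: [(0, 0) (37, 0) (37, 80) (0, 80)]
2. ⊥bis P1·P0 via (28.635,30.265): [(0, 34.5793) (0, 0) (37, 0) (37, 29.0047)]  |A|=1176.3034
3. ⊥bis P1·P2 via (23.935,18.975): [(0, 14.2876) (0, 0) (37, 0) (37, 21.5337)]  |A|=662.6924
4. ⊥bis P1·P3 via (25.81,36.16): [(0, 14.2876) (0, 0) (37, 0) (37, 21.5337)]  |A|=662.6924
5. ⊥bis P1·P4 via (18.705,11.125): [(19.5169, 18.1098) (17.4118, 0) (37, 0) (37, 21.5337)]  |A|=365.6062
6. ⊥bis P1·P5 via (18.315,7.54): [(19.5169, 18.1098) (18.2945, 7.5939) (21.1805, 0) (37, 0) (37, 21.5337)]  |A|=351.2965
7. canonical 5-gon: [(19.5169, 18.1098) (18.2945, 7.5939) (21.1805, 0) (37, 0) (37, 21.5337)]
8. shoelace: 351.2965

Area of P1's cell: 351.2965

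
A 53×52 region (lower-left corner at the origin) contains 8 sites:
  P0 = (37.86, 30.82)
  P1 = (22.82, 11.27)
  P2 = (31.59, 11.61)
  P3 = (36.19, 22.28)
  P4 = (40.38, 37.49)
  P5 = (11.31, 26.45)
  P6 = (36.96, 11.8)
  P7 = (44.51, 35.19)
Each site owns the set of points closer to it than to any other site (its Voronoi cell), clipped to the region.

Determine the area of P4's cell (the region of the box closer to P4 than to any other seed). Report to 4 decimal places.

Area of P4's cell: 395.2757

1. box [0,53]×[0,52]: [(0, 0) (53, 0) (53, 52) (0, 52)]
2. ⊥bis P4·P0 via (39.12,34.155): [(0, 48.935) (53, 28.911) (53, 52) (0, 52)]  |A|=693.0823
3. ⊥bis P4·P1 via (31.6,24.38): [(0, 48.935) (53, 28.911) (53, 52) (0, 52)]  |A|=693.0823
4. ⊥bis P4·P2 via (35.985,24.55): [(0, 48.935) (53, 28.911) (53, 52) (0, 52)]  |A|=693.0823
5. ⊥bis P4·P3 via (38.285,29.885): [(0, 48.935) (53, 28.911) (53, 52) (0, 52)]  |A|=693.0823
6. ⊥bis P4·P5 via (25.845,31.97): [(22.6524, 40.3766) (53, 28.911) (53, 52) (18.2381, 52)]  |A|=552.373
7. ⊥bis P4·P6 via (38.67,24.645): [(22.6524, 40.3766) (53, 28.911) (53, 52) (18.2381, 52)]  |A|=552.373
8. ⊥bis P4·P7 via (42.445,36.34): [(22.6524, 40.3766) (40.8617, 33.497) (51.1661, 52) (18.2381, 52)]  |A|=395.2757
9. canonical 4-gon: [(22.6524, 40.3766) (40.8617, 33.497) (51.1661, 52) (18.2381, 52)]
10. shoelace: 395.2757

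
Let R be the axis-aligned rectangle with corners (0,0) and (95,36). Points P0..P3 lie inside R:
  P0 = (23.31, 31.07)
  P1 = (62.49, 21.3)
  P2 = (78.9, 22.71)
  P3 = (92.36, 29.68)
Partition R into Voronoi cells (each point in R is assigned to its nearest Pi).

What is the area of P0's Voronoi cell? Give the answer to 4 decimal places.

Area of P0's cell: 1470.9230

1. box [0,95]×[0,36]: [(0, 0) (95, 0) (95, 36) (0, 36)]
2. ⊥bis P0·P1 via (42.9,26.185): [(0, 0) (36.3705, 0) (45.3475, 36) (0, 36)]  |A|=1470.923
3. ⊥bis P0·P2 via (51.105,26.89): [(0, 0) (36.3705, 0) (45.3475, 36) (0, 36)]  |A|=1470.923
4. ⊥bis P0·P3 via (57.835,30.375): [(0, 0) (36.3705, 0) (45.3475, 36) (0, 36)]  |A|=1470.923
5. canonical 4-gon: [(0, 0) (36.3705, 0) (45.3475, 36) (0, 36)]
6. shoelace: 1470.923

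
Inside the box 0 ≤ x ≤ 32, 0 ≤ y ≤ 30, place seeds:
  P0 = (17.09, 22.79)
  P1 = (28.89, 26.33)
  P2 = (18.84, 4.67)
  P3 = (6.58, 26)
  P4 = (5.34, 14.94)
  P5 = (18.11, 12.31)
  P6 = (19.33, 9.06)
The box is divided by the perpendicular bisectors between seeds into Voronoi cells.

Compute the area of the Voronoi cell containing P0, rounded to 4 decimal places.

Area of P0's cell: 140.0657

1. box [0,32]×[0,30]: [(0, 0) (32, 0) (32, 30) (0, 30)]
2. ⊥bis P0·P1 via (22.99,24.56): [(0, 0) (30.358, 0) (21.358, 30) (0, 30)]  |A|=775.74
3. ⊥bis P0·P2 via (17.965,13.73): [(0, 11.995) (26.006, 14.5066) (21.358, 30) (0, 30)]  |A|=399.5738
4. ⊥bis P0·P3 via (11.835,24.395): [(8.2923, 12.7958) (26.006, 14.5066) (21.358, 30) (13.5469, 30)]  |A|=208.3903
5. ⊥bis P0·P4 via (11.215,18.865): [(10.4814, 19.9631) (14.8468, 13.4289) (26.006, 14.5066) (21.358, 30) (13.5469, 30)]  |A|=185.5943
6. ⊥bis P0·P5 via (17.6,17.55): [(10.4814, 19.9631) (12.4297, 17.0468) (24.8804, 18.2586) (21.358, 30) (13.5469, 30)]  |A|=140.0657
7. ⊥bis P0·P6 via (18.21,15.925): [(10.4814, 19.9631) (12.4297, 17.0468) (24.8804, 18.2586) (21.358, 30) (13.5469, 30)]  |A|=140.0657
8. canonical 5-gon: [(10.4814, 19.9631) (12.4297, 17.0468) (24.8804, 18.2586) (21.358, 30) (13.5469, 30)]
9. shoelace: 140.0657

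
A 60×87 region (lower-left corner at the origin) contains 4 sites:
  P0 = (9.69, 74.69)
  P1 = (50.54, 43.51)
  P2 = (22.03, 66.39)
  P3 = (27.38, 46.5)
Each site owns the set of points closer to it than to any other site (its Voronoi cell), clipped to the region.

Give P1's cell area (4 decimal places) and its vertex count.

1. box [0,60]×[0,87]: [(0, 0) (60, 0) (60, 87) (0, 87)]
2. ⊥bis P1·P0 via (30.115,59.1): [(0, 19.6453) (0, 0) (60, 0) (60, 87) (51.4105, 87)]  |A|=3488.6297
3. ⊥bis P1·P2 via (36.285,54.95): [(0, 9.7365) (0, 0) (60, 0) (60, 84.5005)]  |A|=2827.1083
4. ⊥bis P1·P3 via (38.96,45.005): [(41.0029, 60.8288) (33.1498, 0) (60, 0) (60, 84.5005)]  |A|=1619.2662
5. canonical 4-gon: [(41.0029, 60.8288) (33.1498, 0) (60, 0) (60, 84.5005)]
6. shoelace: 1619.2662

Area of P1's cell: 1619.2662 (4 vertices)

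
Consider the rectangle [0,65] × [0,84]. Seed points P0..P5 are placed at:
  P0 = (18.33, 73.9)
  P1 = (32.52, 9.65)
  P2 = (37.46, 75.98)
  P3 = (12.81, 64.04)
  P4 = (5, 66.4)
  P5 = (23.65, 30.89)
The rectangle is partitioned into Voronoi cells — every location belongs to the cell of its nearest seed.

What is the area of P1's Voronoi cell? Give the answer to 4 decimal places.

1. box [0,65]×[0,84]: [(0, 0) (65, 0) (65, 84) (0, 84)]
2. ⊥bis P1·P0 via (25.425,41.775): [(0, 36.1597) (0, 0) (65, 0) (65, 50.5154)]  |A|=2816.9412
3. ⊥bis P1·P2 via (34.99,42.815): [(31.3585, 43.0855) (0, 36.1597) (0, 0) (65, 0) (65, 40.58)]  |A|=2649.8204
4. ⊥bis P1·P3 via (22.665,36.845): [(38.4319, 42.5587) (0, 28.6316) (0, 0) (65, 0) (65, 40.58)]  |A|=2472.406
5. ⊥bis P1·P4 via (18.76,38.025): [(38.4319, 42.5587) (0, 28.6316) (0, 0) (65, 0) (65, 40.58)]  |A|=2472.406
6. ⊥bis P1·P5 via (28.085,20.27): [(0, 8.5415) (0, 0) (65, 0) (65, 35.686)]  |A|=1437.3931
7. canonical 4-gon: [(0, 8.5415) (0, 0) (65, 0) (65, 35.686)]
8. shoelace: 1437.3931

Area of P1's cell: 1437.3931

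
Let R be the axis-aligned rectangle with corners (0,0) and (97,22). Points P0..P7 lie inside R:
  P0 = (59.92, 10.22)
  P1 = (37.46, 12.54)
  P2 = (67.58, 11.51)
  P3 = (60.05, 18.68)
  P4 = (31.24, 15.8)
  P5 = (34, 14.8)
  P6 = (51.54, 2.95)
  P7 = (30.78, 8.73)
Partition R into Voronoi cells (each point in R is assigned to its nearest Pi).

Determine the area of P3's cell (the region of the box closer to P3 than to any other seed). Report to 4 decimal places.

1. box [0,97]×[0,22]: [(0, 0) (97, 0) (97, 22) (0, 22)]
2. ⊥bis P3·P0 via (59.985,14.45): [(0, 15.3718) (97, 13.8812) (97, 22) (0, 22)]  |A|=715.2311
3. ⊥bis P3·P1 via (48.755,15.61): [(49.0245, 14.6184) (97, 13.8812) (97, 22) (47.0182, 22)]  |A|=379.2237
4. ⊥bis P3·P2 via (63.815,15.095): [(49.0245, 14.6184) (63.1545, 14.4013) (70.3899, 22) (47.0182, 22)]  |A|=140.7301
5. ⊥bis P3·P4 via (45.645,17.24): [(49.0245, 14.6184) (63.1545, 14.4013) (70.3899, 22) (47.0182, 22)]  |A|=140.7301
6. ⊥bis P3·P5 via (47.025,16.74): [(49.0245, 14.6184) (63.1545, 14.4013) (70.3899, 22) (47.0182, 22)]  |A|=140.7301
7. ⊥bis P3·P6 via (55.795,10.815): [(49.0245, 14.6184) (63.1545, 14.4013) (70.3899, 22) (47.0182, 22)]  |A|=140.7301
8. ⊥bis P3·P7 via (45.415,13.705): [(49.0245, 14.6184) (63.1545, 14.4013) (70.3899, 22) (47.0182, 22)]  |A|=140.7301
9. canonical 4-gon: [(49.0245, 14.6184) (63.1545, 14.4013) (70.3899, 22) (47.0182, 22)]
10. shoelace: 140.7301

Area of P3's cell: 140.7301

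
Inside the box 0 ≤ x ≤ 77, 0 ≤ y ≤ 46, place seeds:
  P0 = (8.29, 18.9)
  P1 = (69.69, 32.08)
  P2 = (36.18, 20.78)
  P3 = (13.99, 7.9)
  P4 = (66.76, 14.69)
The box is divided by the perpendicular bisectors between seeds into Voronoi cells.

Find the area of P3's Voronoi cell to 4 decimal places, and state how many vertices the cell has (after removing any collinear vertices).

Area of P3's cell: 405.2331 (4 vertices)

1. box [0,77]×[0,46]: [(0, 0) (77, 0) (77, 46) (0, 46)]
2. ⊥bis P3·P0 via (11.14,13.4): [(0, 7.6275) (0, 0) (77, 0) (77, 46) (74.0523, 46)]  |A|=2121.2127
3. ⊥bis P3·P1 via (41.84,19.99): [(38.5377, 27.597) (0, 7.6275) (0, 0) (50.5179, 0)]  |A|=844.0433
4. ⊥bis P3·P2 via (25.085,14.34): [(22.28, 19.1725) (0, 7.6275) (0, 0) (33.4085, 0)]  |A|=405.2331
5. ⊥bis P3·P4 via (40.375,11.295): [(22.28, 19.1725) (0, 7.6275) (0, 0) (33.4085, 0)]  |A|=405.2331
6. canonical 4-gon: [(22.28, 19.1725) (0, 7.6275) (0, 0) (33.4085, 0)]
7. shoelace: 405.2331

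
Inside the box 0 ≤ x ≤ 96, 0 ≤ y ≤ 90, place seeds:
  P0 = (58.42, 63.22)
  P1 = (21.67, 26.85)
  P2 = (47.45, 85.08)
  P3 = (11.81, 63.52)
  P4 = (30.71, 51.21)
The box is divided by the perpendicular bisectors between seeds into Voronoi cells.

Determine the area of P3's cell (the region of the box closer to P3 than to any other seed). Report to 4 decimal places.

Area of P3's cell: 1087.6648

1. box [0,96]×[0,90]: [(0, 0) (96, 0) (96, 90) (0, 90)]
2. ⊥bis P3·P0 via (35.115,63.37): [(0, 0) (34.7071, 0) (35.2864, 90) (0, 90)]  |A|=3149.7087
3. ⊥bis P3·P1 via (16.74,45.185): [(0, 40.6839) (35.0296, 50.1028) (35.2864, 90) (0, 90)]  |A|=1567.6767
4. ⊥bis P3·P2 via (29.63,74.3): [(0, 40.6839) (35.0296, 50.1028) (35.1269, 65.2133) (20.1325, 90) (0, 90)]  |A|=1379.8691
5. ⊥bis P3·P4 via (21.26,57.365): [(0, 40.6839) (12.6022, 44.0724) (30.911, 72.1825) (20.1325, 90) (0, 90)]  |A|=1087.6648
6. canonical 5-gon: [(0, 40.6839) (12.6022, 44.0724) (30.911, 72.1825) (20.1325, 90) (0, 90)]
7. shoelace: 1087.6648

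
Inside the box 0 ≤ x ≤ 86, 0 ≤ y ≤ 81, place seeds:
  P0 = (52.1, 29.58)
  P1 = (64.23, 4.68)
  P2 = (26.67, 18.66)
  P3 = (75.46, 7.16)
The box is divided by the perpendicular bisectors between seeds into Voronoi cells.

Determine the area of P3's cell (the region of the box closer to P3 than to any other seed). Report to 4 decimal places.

Area of P3's cell: 562.5714

1. box [0,86]×[0,81]: [(0, 0) (86, 0) (86, 81) (0, 81)]
2. ⊥bis P3·P0 via (63.78,18.37): [(46.1492, 0) (86, 0) (86, 41.5216)]  |A|=827.3347
3. ⊥bis P3·P1 via (69.845,5.92): [(66.4754, 21.1784) (71.1524, 0) (86, 0) (86, 41.5216)]  |A|=562.5714
4. ⊥bis P3·P2 via (51.065,12.91): [(66.4754, 21.1784) (71.1524, 0) (86, 0) (86, 41.5216)]  |A|=562.5714
5. canonical 4-gon: [(66.4754, 21.1784) (71.1524, 0) (86, 0) (86, 41.5216)]
6. shoelace: 562.5714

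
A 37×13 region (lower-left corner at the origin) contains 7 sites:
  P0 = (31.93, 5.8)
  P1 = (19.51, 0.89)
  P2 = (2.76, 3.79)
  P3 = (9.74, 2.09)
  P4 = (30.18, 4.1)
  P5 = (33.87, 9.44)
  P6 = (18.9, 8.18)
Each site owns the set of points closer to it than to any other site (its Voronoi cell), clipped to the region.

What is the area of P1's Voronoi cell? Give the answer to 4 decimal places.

Area of P1's cell: 46.5082

1. box [0,37]×[0,13]: [(0, 0) (37, 0) (37, 13) (0, 13)]
2. ⊥bis P1·P0 via (25.72,3.345): [(0, 0) (27.0424, 0) (21.9031, 13) (0, 13)]  |A|=318.1455
3. ⊥bis P1·P2 via (11.135,2.34): [(10.7299, 0) (27.0424, 0) (21.9031, 13) (12.9806, 13)]  |A|=164.0274
4. ⊥bis P1·P3 via (14.625,1.49): [(14.442, 0) (27.0424, 0) (21.9031, 13) (16.0387, 13)]  |A|=120.0209
5. ⊥bis P1·P4 via (24.845,2.495): [(14.442, 0) (25.5956, 0) (21.6846, 13) (16.0387, 13)]  |A|=109.197
6. ⊥bis P1·P5 via (26.69,5.165): [(14.442, 0) (25.5956, 0) (21.6846, 13) (16.0387, 13)]  |A|=109.197
7. ⊥bis P1·P6 via (19.205,4.535): [(14.9553, 4.1794) (14.442, 0) (25.5956, 0) (24.1079, 4.9453)]  |A|=46.5082
8. canonical 4-gon: [(14.9553, 4.1794) (14.442, 0) (25.5956, 0) (24.1079, 4.9453)]
9. shoelace: 46.5082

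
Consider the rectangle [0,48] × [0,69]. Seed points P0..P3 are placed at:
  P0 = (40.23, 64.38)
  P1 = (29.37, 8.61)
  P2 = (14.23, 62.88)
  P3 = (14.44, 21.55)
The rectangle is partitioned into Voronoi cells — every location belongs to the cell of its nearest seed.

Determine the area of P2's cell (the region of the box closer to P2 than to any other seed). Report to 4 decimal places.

Area of P2's cell: 741.7676

1. box [0,48]×[0,69]: [(0, 0) (48, 0) (48, 69) (0, 69)]
2. ⊥bis P2·P0 via (27.23,63.63): [(0, 0) (30.901, 0) (26.9202, 69) (0, 69)]  |A|=1994.8298
3. ⊥bis P2·P1 via (21.8,35.745): [(0, 29.6633) (28.7273, 37.6775) (26.9202, 69) (0, 69)]  |A|=986.6207
4. ⊥bis P2·P3 via (14.335,42.215): [(0, 42.1422) (28.4613, 42.2868) (26.9202, 69) (0, 69)]  |A|=741.7676
5. canonical 4-gon: [(0, 42.1422) (28.4613, 42.2868) (26.9202, 69) (0, 69)]
6. shoelace: 741.7676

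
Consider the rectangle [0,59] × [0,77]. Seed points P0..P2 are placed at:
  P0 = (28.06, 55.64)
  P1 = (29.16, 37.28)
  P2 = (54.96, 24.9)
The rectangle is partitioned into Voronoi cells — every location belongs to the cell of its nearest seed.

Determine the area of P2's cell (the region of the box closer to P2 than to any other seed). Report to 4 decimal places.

1. box [0,59]×[0,77]: [(0, 0) (59, 0) (59, 77) (0, 77)]
2. ⊥bis P2·P0 via (41.51,40.27): [(0, 3.9454) (0, 0) (59, 0) (59, 55.5752)]  |A|=1755.8561
3. ⊥bis P2·P1 via (42.06,31.09): [(50.0516, 47.7446) (27.1416, 0) (59, 0) (59, 55.5752)]  |A|=1009.1866
4. canonical 4-gon: [(50.0516, 47.7446) (27.1416, 0) (59, 0) (59, 55.5752)]
5. shoelace: 1009.1866

Area of P2's cell: 1009.1866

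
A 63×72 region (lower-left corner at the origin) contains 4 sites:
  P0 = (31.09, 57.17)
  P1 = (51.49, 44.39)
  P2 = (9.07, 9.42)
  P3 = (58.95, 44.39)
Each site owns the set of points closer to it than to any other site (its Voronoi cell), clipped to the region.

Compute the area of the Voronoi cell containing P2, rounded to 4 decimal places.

1. box [0,63]×[0,72]: [(0, 0) (63, 0) (63, 72) (0, 72)]
2. ⊥bis P2·P0 via (20.08,33.295): [(0, 42.5549) (0, 0) (63, 0) (63, 13.5024)]  |A|=1765.8047
3. ⊥bis P2·P1 via (30.28,26.905): [(28.0373, 29.6255) (0, 42.5549) (0, 0) (52.4598, 0)]  |A|=1373.6363
4. ⊥bis P2·P3 via (34.01,26.905): [(28.0373, 29.6255) (0, 42.5549) (0, 0) (52.4598, 0)]  |A|=1373.6363
5. canonical 4-gon: [(28.0373, 29.6255) (0, 42.5549) (0, 0) (52.4598, 0)]
6. shoelace: 1373.6363

Area of P2's cell: 1373.6363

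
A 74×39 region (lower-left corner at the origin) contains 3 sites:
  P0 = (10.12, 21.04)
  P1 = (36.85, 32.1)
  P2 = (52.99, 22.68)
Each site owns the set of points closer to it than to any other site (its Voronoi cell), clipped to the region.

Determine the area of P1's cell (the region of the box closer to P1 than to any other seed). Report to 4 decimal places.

Area of P1's cell: 557.6963

1. box [0,74]×[0,39]: [(0, 0) (74, 0) (74, 39) (0, 39)]
2. ⊥bis P1·P0 via (23.485,26.57): [(34.4788, 0) (74, 0) (74, 39) (18.3419, 39)]  |A|=1855.9969
3. ⊥bis P1·P2 via (44.92,27.39): [(32.1786, 5.5592) (51.6961, 39) (18.3419, 39)]  |A|=557.6963
4. canonical 3-gon: [(32.1786, 5.5592) (51.6961, 39) (18.3419, 39)]
5. shoelace: 557.6963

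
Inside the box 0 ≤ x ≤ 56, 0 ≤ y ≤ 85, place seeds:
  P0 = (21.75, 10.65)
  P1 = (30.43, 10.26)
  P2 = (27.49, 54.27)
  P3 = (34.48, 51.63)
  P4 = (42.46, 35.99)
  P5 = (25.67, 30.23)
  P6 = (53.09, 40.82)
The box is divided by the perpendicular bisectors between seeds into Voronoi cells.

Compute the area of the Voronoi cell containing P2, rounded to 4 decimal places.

1. box [0,56]×[0,85]: [(0, 0) (56, 0) (56, 85) (0, 85)]
2. ⊥bis P2·P0 via (24.62,32.46): [(0, 35.6998) (56, 28.3307) (56, 85) (0, 85)]  |A|=2967.1475
3. ⊥bis P2·P1 via (28.96,32.265): [(0, 35.6998) (27.0643, 32.1384) (56, 34.0714) (56, 85) (0, 85)]  |A|=2884.0921
4. ⊥bis P2·P3 via (30.985,52.95): [(0, 35.6998) (23.3113, 32.6322) (43.0897, 85) (0, 85)]  |A|=1702.8837
5. ⊥bis P2·P4 via (34.975,45.13): [(0, 35.6998) (20.2119, 33.0401) (24.9223, 36.8975) (43.0897, 85) (0, 85)]  |A|=1695.945
6. ⊥bis P2·P5 via (26.58,42.25): [(0, 44.2623) (26.9337, 42.2232) (43.0897, 85) (0, 85)]  |A|=1470.2279
7. ⊥bis P2·P6 via (40.29,47.545): [(0, 44.2623) (26.9337, 42.2232) (43.0897, 85) (0, 85)]  |A|=1470.2279
8. canonical 4-gon: [(0, 44.2623) (26.9337, 42.2232) (43.0897, 85) (0, 85)]
9. shoelace: 1470.2279

Area of P2's cell: 1470.2279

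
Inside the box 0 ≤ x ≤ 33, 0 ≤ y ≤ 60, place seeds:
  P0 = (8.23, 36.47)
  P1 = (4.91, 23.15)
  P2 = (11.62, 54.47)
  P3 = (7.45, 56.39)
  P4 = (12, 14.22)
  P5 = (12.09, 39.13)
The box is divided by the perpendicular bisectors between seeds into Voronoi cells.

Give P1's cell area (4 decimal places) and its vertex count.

1. box [0,33]×[0,60]: [(0, 0) (33, 0) (33, 60) (0, 60)]
2. ⊥bis P1·P0 via (6.57,29.81): [(0, 31.4476) (0, 0) (33, 0) (33, 23.2223)]  |A|=902.0535
3. ⊥bis P1·P2 via (8.265,38.81): [(0, 31.4476) (0, 0) (33, 0) (33, 23.2223)]  |A|=902.0535
4. ⊥bis P1·P3 via (6.18,39.77): [(0, 31.4476) (0, 0) (33, 0) (33, 23.2223)]  |A|=902.0535
5. ⊥bis P1·P4 via (8.455,18.685): [(18.6689, 26.7944) (0, 31.4476) (0, 11.9721)]  |A|=181.7925
6. ⊥bis P1·P5 via (8.5,31.14): [(18.4892, 26.6517) (17.5524, 27.0726) (0, 31.4476) (0, 11.9721)]  |A|=181.6879
7. canonical 4-gon: [(18.4892, 26.6517) (17.5524, 27.0726) (0, 31.4476) (0, 11.9721)]
8. shoelace: 181.6879

Area of P1's cell: 181.6879 (4 vertices)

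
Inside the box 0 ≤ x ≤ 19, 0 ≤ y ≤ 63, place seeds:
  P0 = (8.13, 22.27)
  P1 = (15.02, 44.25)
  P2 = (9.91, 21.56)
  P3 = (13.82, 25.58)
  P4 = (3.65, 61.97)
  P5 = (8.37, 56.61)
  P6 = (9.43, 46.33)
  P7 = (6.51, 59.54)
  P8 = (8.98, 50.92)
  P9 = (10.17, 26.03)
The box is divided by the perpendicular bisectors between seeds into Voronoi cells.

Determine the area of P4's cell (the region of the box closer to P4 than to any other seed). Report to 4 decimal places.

Area of P4's cell: 28.7322

1. box [0,19]×[0,63]: [(0, 0) (19, 0) (19, 63) (0, 63)]
2. ⊥bis P4·P0 via (5.89,42.12): [(0, 41.4553) (19, 43.5994) (19, 63) (0, 63)]  |A|=388.9799
3. ⊥bis P4·P1 via (9.335,53.11): [(0, 47.1202) (19, 59.3115) (19, 63) (0, 63)]  |A|=185.8984
4. ⊥bis P4·P2 via (6.78,41.765): [(0, 47.1202) (19, 59.3115) (19, 63) (0, 63)]  |A|=185.8984
5. ⊥bis P4·P3 via (8.735,43.775): [(0, 47.1202) (19, 59.3115) (19, 63) (0, 63)]  |A|=185.8984
6. ⊥bis P4·P5 via (6.01,59.29): [(0, 53.9976) (10.2231, 63) (0, 63)]  |A|=46.0159
7. ⊥bis P4·P6 via (6.54,54.15): [(0, 53.9976) (10.2231, 63) (0, 63)]  |A|=46.0159
8. ⊥bis P4·P7 via (5.08,60.755): [(0, 54.7761) (6.9875, 63) (0, 63)]  |A|=28.7322
9. ⊥bis P4·P8 via (6.315,56.445): [(0, 54.7761) (6.9875, 63) (0, 63)]  |A|=28.7322
10. ⊥bis P4·P9 via (6.91,44): [(0, 54.7761) (6.9875, 63) (0, 63)]  |A|=28.7322
11. canonical 3-gon: [(0, 54.7761) (6.9875, 63) (0, 63)]
12. shoelace: 28.7322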